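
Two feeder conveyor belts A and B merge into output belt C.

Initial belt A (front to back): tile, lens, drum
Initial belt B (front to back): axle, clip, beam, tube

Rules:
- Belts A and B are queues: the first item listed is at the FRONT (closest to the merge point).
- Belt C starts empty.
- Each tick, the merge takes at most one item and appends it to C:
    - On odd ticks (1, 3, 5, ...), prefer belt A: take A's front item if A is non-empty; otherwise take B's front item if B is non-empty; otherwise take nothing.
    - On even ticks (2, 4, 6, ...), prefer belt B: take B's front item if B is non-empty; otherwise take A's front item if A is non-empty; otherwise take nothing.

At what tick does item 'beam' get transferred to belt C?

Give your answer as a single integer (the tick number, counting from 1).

Answer: 6

Derivation:
Tick 1: prefer A, take tile from A; A=[lens,drum] B=[axle,clip,beam,tube] C=[tile]
Tick 2: prefer B, take axle from B; A=[lens,drum] B=[clip,beam,tube] C=[tile,axle]
Tick 3: prefer A, take lens from A; A=[drum] B=[clip,beam,tube] C=[tile,axle,lens]
Tick 4: prefer B, take clip from B; A=[drum] B=[beam,tube] C=[tile,axle,lens,clip]
Tick 5: prefer A, take drum from A; A=[-] B=[beam,tube] C=[tile,axle,lens,clip,drum]
Tick 6: prefer B, take beam from B; A=[-] B=[tube] C=[tile,axle,lens,clip,drum,beam]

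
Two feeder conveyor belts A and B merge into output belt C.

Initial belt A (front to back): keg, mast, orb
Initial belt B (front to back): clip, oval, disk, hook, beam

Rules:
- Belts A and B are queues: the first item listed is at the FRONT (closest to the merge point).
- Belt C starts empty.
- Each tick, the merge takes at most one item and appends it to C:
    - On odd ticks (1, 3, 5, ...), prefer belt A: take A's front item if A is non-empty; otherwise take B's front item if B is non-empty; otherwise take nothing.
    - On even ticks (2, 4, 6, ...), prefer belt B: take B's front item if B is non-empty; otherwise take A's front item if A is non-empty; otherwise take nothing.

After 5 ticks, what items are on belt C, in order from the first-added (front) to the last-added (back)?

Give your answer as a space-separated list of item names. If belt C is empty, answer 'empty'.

Tick 1: prefer A, take keg from A; A=[mast,orb] B=[clip,oval,disk,hook,beam] C=[keg]
Tick 2: prefer B, take clip from B; A=[mast,orb] B=[oval,disk,hook,beam] C=[keg,clip]
Tick 3: prefer A, take mast from A; A=[orb] B=[oval,disk,hook,beam] C=[keg,clip,mast]
Tick 4: prefer B, take oval from B; A=[orb] B=[disk,hook,beam] C=[keg,clip,mast,oval]
Tick 5: prefer A, take orb from A; A=[-] B=[disk,hook,beam] C=[keg,clip,mast,oval,orb]

Answer: keg clip mast oval orb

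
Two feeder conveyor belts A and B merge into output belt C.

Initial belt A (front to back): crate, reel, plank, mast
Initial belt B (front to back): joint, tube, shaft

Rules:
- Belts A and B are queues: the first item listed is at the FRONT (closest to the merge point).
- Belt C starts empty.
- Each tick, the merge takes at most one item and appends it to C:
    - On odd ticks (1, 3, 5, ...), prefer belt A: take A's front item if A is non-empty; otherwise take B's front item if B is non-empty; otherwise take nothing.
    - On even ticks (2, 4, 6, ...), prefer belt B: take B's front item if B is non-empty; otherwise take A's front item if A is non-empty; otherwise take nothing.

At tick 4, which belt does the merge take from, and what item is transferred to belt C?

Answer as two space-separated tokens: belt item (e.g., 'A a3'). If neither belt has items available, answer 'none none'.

Answer: B tube

Derivation:
Tick 1: prefer A, take crate from A; A=[reel,plank,mast] B=[joint,tube,shaft] C=[crate]
Tick 2: prefer B, take joint from B; A=[reel,plank,mast] B=[tube,shaft] C=[crate,joint]
Tick 3: prefer A, take reel from A; A=[plank,mast] B=[tube,shaft] C=[crate,joint,reel]
Tick 4: prefer B, take tube from B; A=[plank,mast] B=[shaft] C=[crate,joint,reel,tube]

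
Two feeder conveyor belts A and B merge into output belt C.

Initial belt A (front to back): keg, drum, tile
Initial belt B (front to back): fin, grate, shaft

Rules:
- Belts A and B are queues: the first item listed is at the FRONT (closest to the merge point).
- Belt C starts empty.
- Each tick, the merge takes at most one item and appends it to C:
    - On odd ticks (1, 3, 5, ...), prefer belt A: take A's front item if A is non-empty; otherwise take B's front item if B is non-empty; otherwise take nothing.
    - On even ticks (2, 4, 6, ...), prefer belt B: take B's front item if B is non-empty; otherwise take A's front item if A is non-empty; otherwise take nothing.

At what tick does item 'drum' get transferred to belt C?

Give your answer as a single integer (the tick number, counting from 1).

Answer: 3

Derivation:
Tick 1: prefer A, take keg from A; A=[drum,tile] B=[fin,grate,shaft] C=[keg]
Tick 2: prefer B, take fin from B; A=[drum,tile] B=[grate,shaft] C=[keg,fin]
Tick 3: prefer A, take drum from A; A=[tile] B=[grate,shaft] C=[keg,fin,drum]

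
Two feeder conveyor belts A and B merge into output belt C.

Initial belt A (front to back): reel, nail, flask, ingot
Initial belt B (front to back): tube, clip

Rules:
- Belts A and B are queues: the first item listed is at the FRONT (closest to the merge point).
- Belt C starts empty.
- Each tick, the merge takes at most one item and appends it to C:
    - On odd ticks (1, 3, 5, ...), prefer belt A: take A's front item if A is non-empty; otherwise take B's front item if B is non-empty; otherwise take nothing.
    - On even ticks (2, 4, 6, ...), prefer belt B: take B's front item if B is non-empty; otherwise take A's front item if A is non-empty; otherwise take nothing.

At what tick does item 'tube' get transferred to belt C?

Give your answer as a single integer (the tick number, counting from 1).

Tick 1: prefer A, take reel from A; A=[nail,flask,ingot] B=[tube,clip] C=[reel]
Tick 2: prefer B, take tube from B; A=[nail,flask,ingot] B=[clip] C=[reel,tube]

Answer: 2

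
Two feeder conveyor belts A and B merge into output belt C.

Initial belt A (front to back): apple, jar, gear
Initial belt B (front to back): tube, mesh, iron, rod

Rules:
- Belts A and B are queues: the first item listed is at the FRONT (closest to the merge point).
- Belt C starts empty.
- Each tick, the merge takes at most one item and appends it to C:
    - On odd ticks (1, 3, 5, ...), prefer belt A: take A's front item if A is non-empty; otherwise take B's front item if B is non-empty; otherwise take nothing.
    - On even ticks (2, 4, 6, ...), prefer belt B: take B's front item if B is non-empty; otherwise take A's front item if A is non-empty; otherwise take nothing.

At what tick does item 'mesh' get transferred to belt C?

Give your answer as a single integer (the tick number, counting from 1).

Answer: 4

Derivation:
Tick 1: prefer A, take apple from A; A=[jar,gear] B=[tube,mesh,iron,rod] C=[apple]
Tick 2: prefer B, take tube from B; A=[jar,gear] B=[mesh,iron,rod] C=[apple,tube]
Tick 3: prefer A, take jar from A; A=[gear] B=[mesh,iron,rod] C=[apple,tube,jar]
Tick 4: prefer B, take mesh from B; A=[gear] B=[iron,rod] C=[apple,tube,jar,mesh]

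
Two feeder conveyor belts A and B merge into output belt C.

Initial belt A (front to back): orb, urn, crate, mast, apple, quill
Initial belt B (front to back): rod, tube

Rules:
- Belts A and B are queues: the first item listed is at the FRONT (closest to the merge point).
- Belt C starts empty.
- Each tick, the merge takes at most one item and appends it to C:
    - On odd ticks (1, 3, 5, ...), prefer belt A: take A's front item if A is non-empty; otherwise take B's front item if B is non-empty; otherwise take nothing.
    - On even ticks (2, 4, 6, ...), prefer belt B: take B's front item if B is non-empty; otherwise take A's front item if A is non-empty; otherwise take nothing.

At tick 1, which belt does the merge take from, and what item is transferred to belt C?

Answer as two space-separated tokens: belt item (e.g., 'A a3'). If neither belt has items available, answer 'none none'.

Tick 1: prefer A, take orb from A; A=[urn,crate,mast,apple,quill] B=[rod,tube] C=[orb]

Answer: A orb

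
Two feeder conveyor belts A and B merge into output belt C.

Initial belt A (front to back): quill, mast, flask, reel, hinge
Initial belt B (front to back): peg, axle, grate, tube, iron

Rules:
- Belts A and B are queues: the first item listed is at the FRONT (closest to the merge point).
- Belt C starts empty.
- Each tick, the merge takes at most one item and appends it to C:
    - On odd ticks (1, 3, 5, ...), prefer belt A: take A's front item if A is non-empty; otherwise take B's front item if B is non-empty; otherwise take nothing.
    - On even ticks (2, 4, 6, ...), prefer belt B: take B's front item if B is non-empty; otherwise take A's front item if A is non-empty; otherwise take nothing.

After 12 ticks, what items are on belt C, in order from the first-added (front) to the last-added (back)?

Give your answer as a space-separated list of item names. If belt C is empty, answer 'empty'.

Tick 1: prefer A, take quill from A; A=[mast,flask,reel,hinge] B=[peg,axle,grate,tube,iron] C=[quill]
Tick 2: prefer B, take peg from B; A=[mast,flask,reel,hinge] B=[axle,grate,tube,iron] C=[quill,peg]
Tick 3: prefer A, take mast from A; A=[flask,reel,hinge] B=[axle,grate,tube,iron] C=[quill,peg,mast]
Tick 4: prefer B, take axle from B; A=[flask,reel,hinge] B=[grate,tube,iron] C=[quill,peg,mast,axle]
Tick 5: prefer A, take flask from A; A=[reel,hinge] B=[grate,tube,iron] C=[quill,peg,mast,axle,flask]
Tick 6: prefer B, take grate from B; A=[reel,hinge] B=[tube,iron] C=[quill,peg,mast,axle,flask,grate]
Tick 7: prefer A, take reel from A; A=[hinge] B=[tube,iron] C=[quill,peg,mast,axle,flask,grate,reel]
Tick 8: prefer B, take tube from B; A=[hinge] B=[iron] C=[quill,peg,mast,axle,flask,grate,reel,tube]
Tick 9: prefer A, take hinge from A; A=[-] B=[iron] C=[quill,peg,mast,axle,flask,grate,reel,tube,hinge]
Tick 10: prefer B, take iron from B; A=[-] B=[-] C=[quill,peg,mast,axle,flask,grate,reel,tube,hinge,iron]
Tick 11: prefer A, both empty, nothing taken; A=[-] B=[-] C=[quill,peg,mast,axle,flask,grate,reel,tube,hinge,iron]
Tick 12: prefer B, both empty, nothing taken; A=[-] B=[-] C=[quill,peg,mast,axle,flask,grate,reel,tube,hinge,iron]

Answer: quill peg mast axle flask grate reel tube hinge iron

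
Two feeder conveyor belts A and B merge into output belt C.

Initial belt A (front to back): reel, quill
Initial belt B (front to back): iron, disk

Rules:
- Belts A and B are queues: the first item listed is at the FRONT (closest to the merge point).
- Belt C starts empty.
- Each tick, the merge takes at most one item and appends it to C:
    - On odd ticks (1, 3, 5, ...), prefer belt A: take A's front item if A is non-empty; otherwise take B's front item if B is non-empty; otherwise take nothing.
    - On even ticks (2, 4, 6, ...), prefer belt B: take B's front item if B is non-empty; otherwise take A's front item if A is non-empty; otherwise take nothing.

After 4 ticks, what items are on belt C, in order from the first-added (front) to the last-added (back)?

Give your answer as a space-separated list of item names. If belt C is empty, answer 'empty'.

Tick 1: prefer A, take reel from A; A=[quill] B=[iron,disk] C=[reel]
Tick 2: prefer B, take iron from B; A=[quill] B=[disk] C=[reel,iron]
Tick 3: prefer A, take quill from A; A=[-] B=[disk] C=[reel,iron,quill]
Tick 4: prefer B, take disk from B; A=[-] B=[-] C=[reel,iron,quill,disk]

Answer: reel iron quill disk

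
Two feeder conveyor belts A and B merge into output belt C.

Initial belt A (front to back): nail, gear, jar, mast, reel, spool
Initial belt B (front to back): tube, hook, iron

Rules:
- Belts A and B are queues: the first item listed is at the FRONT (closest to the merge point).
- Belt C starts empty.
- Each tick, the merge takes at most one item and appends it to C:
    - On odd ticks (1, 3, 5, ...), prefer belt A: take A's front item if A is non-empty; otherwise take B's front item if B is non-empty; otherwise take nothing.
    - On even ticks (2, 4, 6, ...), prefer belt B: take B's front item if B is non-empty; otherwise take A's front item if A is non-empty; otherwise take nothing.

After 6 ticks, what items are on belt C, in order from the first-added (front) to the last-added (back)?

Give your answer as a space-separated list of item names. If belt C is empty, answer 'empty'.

Answer: nail tube gear hook jar iron

Derivation:
Tick 1: prefer A, take nail from A; A=[gear,jar,mast,reel,spool] B=[tube,hook,iron] C=[nail]
Tick 2: prefer B, take tube from B; A=[gear,jar,mast,reel,spool] B=[hook,iron] C=[nail,tube]
Tick 3: prefer A, take gear from A; A=[jar,mast,reel,spool] B=[hook,iron] C=[nail,tube,gear]
Tick 4: prefer B, take hook from B; A=[jar,mast,reel,spool] B=[iron] C=[nail,tube,gear,hook]
Tick 5: prefer A, take jar from A; A=[mast,reel,spool] B=[iron] C=[nail,tube,gear,hook,jar]
Tick 6: prefer B, take iron from B; A=[mast,reel,spool] B=[-] C=[nail,tube,gear,hook,jar,iron]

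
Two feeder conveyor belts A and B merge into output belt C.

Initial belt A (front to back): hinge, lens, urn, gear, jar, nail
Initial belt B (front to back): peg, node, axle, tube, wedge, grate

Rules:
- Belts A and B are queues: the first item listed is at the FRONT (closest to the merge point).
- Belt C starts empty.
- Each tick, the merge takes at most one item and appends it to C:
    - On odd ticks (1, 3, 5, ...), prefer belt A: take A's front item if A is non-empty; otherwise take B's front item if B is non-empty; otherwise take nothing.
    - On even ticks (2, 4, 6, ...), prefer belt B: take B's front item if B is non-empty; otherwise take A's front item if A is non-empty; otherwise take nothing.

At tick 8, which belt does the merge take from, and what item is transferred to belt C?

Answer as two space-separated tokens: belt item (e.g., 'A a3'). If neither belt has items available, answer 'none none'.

Tick 1: prefer A, take hinge from A; A=[lens,urn,gear,jar,nail] B=[peg,node,axle,tube,wedge,grate] C=[hinge]
Tick 2: prefer B, take peg from B; A=[lens,urn,gear,jar,nail] B=[node,axle,tube,wedge,grate] C=[hinge,peg]
Tick 3: prefer A, take lens from A; A=[urn,gear,jar,nail] B=[node,axle,tube,wedge,grate] C=[hinge,peg,lens]
Tick 4: prefer B, take node from B; A=[urn,gear,jar,nail] B=[axle,tube,wedge,grate] C=[hinge,peg,lens,node]
Tick 5: prefer A, take urn from A; A=[gear,jar,nail] B=[axle,tube,wedge,grate] C=[hinge,peg,lens,node,urn]
Tick 6: prefer B, take axle from B; A=[gear,jar,nail] B=[tube,wedge,grate] C=[hinge,peg,lens,node,urn,axle]
Tick 7: prefer A, take gear from A; A=[jar,nail] B=[tube,wedge,grate] C=[hinge,peg,lens,node,urn,axle,gear]
Tick 8: prefer B, take tube from B; A=[jar,nail] B=[wedge,grate] C=[hinge,peg,lens,node,urn,axle,gear,tube]

Answer: B tube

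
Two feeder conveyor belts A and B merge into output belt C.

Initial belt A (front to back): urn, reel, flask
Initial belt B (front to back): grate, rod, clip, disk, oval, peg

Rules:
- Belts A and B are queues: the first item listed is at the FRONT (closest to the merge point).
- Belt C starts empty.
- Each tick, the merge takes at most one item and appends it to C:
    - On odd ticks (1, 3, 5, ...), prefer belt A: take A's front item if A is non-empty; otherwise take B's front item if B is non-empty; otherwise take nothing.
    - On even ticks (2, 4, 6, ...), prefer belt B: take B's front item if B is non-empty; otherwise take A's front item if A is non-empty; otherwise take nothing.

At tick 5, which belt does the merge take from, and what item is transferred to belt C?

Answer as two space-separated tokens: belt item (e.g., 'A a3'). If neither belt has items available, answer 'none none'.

Answer: A flask

Derivation:
Tick 1: prefer A, take urn from A; A=[reel,flask] B=[grate,rod,clip,disk,oval,peg] C=[urn]
Tick 2: prefer B, take grate from B; A=[reel,flask] B=[rod,clip,disk,oval,peg] C=[urn,grate]
Tick 3: prefer A, take reel from A; A=[flask] B=[rod,clip,disk,oval,peg] C=[urn,grate,reel]
Tick 4: prefer B, take rod from B; A=[flask] B=[clip,disk,oval,peg] C=[urn,grate,reel,rod]
Tick 5: prefer A, take flask from A; A=[-] B=[clip,disk,oval,peg] C=[urn,grate,reel,rod,flask]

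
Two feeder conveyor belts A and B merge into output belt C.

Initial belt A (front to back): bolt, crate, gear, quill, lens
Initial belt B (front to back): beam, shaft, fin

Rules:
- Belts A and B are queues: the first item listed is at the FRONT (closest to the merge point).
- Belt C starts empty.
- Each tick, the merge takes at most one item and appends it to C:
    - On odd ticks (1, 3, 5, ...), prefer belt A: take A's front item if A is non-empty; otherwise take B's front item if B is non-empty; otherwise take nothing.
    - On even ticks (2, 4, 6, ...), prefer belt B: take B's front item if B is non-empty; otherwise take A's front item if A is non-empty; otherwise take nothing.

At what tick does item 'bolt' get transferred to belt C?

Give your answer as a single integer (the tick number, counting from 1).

Tick 1: prefer A, take bolt from A; A=[crate,gear,quill,lens] B=[beam,shaft,fin] C=[bolt]

Answer: 1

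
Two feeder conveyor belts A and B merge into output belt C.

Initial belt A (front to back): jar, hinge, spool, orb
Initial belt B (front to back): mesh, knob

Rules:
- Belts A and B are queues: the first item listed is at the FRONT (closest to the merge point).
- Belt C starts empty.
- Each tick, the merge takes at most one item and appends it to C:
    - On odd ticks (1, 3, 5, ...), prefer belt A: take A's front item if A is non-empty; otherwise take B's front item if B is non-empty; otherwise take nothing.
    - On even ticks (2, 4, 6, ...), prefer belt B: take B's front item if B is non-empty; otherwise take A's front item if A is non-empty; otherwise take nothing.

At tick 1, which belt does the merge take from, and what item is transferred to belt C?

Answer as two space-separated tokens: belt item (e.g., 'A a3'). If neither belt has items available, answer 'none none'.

Tick 1: prefer A, take jar from A; A=[hinge,spool,orb] B=[mesh,knob] C=[jar]

Answer: A jar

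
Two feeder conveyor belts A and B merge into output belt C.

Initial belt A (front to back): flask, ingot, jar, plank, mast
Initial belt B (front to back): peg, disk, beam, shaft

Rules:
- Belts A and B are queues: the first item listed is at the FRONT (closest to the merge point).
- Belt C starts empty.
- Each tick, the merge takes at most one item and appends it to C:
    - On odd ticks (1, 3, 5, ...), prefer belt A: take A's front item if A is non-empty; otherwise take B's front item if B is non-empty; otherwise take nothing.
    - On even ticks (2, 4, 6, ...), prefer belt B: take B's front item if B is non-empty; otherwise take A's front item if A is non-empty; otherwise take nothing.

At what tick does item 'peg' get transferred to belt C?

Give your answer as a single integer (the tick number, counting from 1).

Tick 1: prefer A, take flask from A; A=[ingot,jar,plank,mast] B=[peg,disk,beam,shaft] C=[flask]
Tick 2: prefer B, take peg from B; A=[ingot,jar,plank,mast] B=[disk,beam,shaft] C=[flask,peg]

Answer: 2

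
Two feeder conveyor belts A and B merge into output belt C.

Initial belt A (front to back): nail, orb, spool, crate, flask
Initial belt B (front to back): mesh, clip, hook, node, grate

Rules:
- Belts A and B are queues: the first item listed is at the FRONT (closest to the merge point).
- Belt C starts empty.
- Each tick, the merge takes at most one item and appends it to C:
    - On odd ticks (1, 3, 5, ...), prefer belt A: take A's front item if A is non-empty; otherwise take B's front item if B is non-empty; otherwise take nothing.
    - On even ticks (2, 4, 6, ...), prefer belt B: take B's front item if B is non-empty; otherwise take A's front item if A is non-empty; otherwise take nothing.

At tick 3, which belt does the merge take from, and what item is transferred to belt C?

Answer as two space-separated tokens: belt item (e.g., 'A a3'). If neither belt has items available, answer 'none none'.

Tick 1: prefer A, take nail from A; A=[orb,spool,crate,flask] B=[mesh,clip,hook,node,grate] C=[nail]
Tick 2: prefer B, take mesh from B; A=[orb,spool,crate,flask] B=[clip,hook,node,grate] C=[nail,mesh]
Tick 3: prefer A, take orb from A; A=[spool,crate,flask] B=[clip,hook,node,grate] C=[nail,mesh,orb]

Answer: A orb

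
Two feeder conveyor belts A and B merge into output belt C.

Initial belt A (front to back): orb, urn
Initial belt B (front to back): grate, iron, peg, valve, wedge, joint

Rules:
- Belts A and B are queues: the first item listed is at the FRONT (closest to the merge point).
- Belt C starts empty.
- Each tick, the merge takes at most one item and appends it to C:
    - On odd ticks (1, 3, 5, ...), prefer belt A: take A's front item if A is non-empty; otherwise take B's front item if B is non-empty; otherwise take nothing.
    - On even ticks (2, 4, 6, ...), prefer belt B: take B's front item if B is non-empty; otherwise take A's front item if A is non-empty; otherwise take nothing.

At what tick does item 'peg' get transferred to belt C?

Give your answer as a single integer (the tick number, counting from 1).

Tick 1: prefer A, take orb from A; A=[urn] B=[grate,iron,peg,valve,wedge,joint] C=[orb]
Tick 2: prefer B, take grate from B; A=[urn] B=[iron,peg,valve,wedge,joint] C=[orb,grate]
Tick 3: prefer A, take urn from A; A=[-] B=[iron,peg,valve,wedge,joint] C=[orb,grate,urn]
Tick 4: prefer B, take iron from B; A=[-] B=[peg,valve,wedge,joint] C=[orb,grate,urn,iron]
Tick 5: prefer A, take peg from B; A=[-] B=[valve,wedge,joint] C=[orb,grate,urn,iron,peg]

Answer: 5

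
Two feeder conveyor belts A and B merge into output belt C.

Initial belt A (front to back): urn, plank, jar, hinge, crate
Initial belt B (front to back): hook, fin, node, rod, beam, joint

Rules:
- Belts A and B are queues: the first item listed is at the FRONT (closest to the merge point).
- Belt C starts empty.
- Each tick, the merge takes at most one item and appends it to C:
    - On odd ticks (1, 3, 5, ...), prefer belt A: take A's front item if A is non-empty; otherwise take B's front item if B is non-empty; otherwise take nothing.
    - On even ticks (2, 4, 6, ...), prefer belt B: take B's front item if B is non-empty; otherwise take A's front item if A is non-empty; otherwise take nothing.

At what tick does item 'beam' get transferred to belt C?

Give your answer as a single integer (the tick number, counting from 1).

Tick 1: prefer A, take urn from A; A=[plank,jar,hinge,crate] B=[hook,fin,node,rod,beam,joint] C=[urn]
Tick 2: prefer B, take hook from B; A=[plank,jar,hinge,crate] B=[fin,node,rod,beam,joint] C=[urn,hook]
Tick 3: prefer A, take plank from A; A=[jar,hinge,crate] B=[fin,node,rod,beam,joint] C=[urn,hook,plank]
Tick 4: prefer B, take fin from B; A=[jar,hinge,crate] B=[node,rod,beam,joint] C=[urn,hook,plank,fin]
Tick 5: prefer A, take jar from A; A=[hinge,crate] B=[node,rod,beam,joint] C=[urn,hook,plank,fin,jar]
Tick 6: prefer B, take node from B; A=[hinge,crate] B=[rod,beam,joint] C=[urn,hook,plank,fin,jar,node]
Tick 7: prefer A, take hinge from A; A=[crate] B=[rod,beam,joint] C=[urn,hook,plank,fin,jar,node,hinge]
Tick 8: prefer B, take rod from B; A=[crate] B=[beam,joint] C=[urn,hook,plank,fin,jar,node,hinge,rod]
Tick 9: prefer A, take crate from A; A=[-] B=[beam,joint] C=[urn,hook,plank,fin,jar,node,hinge,rod,crate]
Tick 10: prefer B, take beam from B; A=[-] B=[joint] C=[urn,hook,plank,fin,jar,node,hinge,rod,crate,beam]

Answer: 10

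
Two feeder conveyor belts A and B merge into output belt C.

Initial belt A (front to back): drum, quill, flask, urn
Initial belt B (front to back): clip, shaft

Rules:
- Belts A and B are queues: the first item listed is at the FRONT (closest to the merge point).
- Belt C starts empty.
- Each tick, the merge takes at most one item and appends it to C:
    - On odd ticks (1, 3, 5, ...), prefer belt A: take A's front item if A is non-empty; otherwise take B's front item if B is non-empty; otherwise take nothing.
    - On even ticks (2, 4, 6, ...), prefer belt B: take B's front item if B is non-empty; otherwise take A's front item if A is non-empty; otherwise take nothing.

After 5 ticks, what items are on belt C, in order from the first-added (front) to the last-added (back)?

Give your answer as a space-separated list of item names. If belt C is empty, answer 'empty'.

Answer: drum clip quill shaft flask

Derivation:
Tick 1: prefer A, take drum from A; A=[quill,flask,urn] B=[clip,shaft] C=[drum]
Tick 2: prefer B, take clip from B; A=[quill,flask,urn] B=[shaft] C=[drum,clip]
Tick 3: prefer A, take quill from A; A=[flask,urn] B=[shaft] C=[drum,clip,quill]
Tick 4: prefer B, take shaft from B; A=[flask,urn] B=[-] C=[drum,clip,quill,shaft]
Tick 5: prefer A, take flask from A; A=[urn] B=[-] C=[drum,clip,quill,shaft,flask]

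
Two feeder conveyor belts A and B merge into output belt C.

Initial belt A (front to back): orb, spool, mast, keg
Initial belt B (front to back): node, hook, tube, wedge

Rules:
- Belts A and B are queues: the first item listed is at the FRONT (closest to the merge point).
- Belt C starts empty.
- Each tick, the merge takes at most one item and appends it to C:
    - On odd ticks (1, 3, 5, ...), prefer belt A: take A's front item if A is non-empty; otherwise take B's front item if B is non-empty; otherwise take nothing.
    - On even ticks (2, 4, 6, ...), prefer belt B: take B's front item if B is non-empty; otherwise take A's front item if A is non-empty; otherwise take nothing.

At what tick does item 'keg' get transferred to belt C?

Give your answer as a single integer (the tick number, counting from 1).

Tick 1: prefer A, take orb from A; A=[spool,mast,keg] B=[node,hook,tube,wedge] C=[orb]
Tick 2: prefer B, take node from B; A=[spool,mast,keg] B=[hook,tube,wedge] C=[orb,node]
Tick 3: prefer A, take spool from A; A=[mast,keg] B=[hook,tube,wedge] C=[orb,node,spool]
Tick 4: prefer B, take hook from B; A=[mast,keg] B=[tube,wedge] C=[orb,node,spool,hook]
Tick 5: prefer A, take mast from A; A=[keg] B=[tube,wedge] C=[orb,node,spool,hook,mast]
Tick 6: prefer B, take tube from B; A=[keg] B=[wedge] C=[orb,node,spool,hook,mast,tube]
Tick 7: prefer A, take keg from A; A=[-] B=[wedge] C=[orb,node,spool,hook,mast,tube,keg]

Answer: 7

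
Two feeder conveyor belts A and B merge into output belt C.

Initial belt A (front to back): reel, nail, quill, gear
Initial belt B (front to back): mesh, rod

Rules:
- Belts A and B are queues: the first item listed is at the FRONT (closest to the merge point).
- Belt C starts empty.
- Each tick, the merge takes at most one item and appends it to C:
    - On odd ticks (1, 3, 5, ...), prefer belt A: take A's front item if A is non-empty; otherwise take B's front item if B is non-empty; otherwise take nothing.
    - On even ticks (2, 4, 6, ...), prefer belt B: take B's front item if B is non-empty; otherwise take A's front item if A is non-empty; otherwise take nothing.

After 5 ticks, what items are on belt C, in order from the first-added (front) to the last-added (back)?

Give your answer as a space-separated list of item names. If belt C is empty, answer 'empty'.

Tick 1: prefer A, take reel from A; A=[nail,quill,gear] B=[mesh,rod] C=[reel]
Tick 2: prefer B, take mesh from B; A=[nail,quill,gear] B=[rod] C=[reel,mesh]
Tick 3: prefer A, take nail from A; A=[quill,gear] B=[rod] C=[reel,mesh,nail]
Tick 4: prefer B, take rod from B; A=[quill,gear] B=[-] C=[reel,mesh,nail,rod]
Tick 5: prefer A, take quill from A; A=[gear] B=[-] C=[reel,mesh,nail,rod,quill]

Answer: reel mesh nail rod quill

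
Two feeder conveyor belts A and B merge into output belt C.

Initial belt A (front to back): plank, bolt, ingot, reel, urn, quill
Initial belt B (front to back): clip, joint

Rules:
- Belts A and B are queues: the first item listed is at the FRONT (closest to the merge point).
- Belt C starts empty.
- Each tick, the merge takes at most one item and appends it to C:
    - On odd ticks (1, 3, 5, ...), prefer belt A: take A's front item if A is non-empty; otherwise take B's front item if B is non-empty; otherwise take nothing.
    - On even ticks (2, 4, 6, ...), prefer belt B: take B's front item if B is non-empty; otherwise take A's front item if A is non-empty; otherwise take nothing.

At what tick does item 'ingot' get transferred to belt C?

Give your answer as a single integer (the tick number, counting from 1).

Tick 1: prefer A, take plank from A; A=[bolt,ingot,reel,urn,quill] B=[clip,joint] C=[plank]
Tick 2: prefer B, take clip from B; A=[bolt,ingot,reel,urn,quill] B=[joint] C=[plank,clip]
Tick 3: prefer A, take bolt from A; A=[ingot,reel,urn,quill] B=[joint] C=[plank,clip,bolt]
Tick 4: prefer B, take joint from B; A=[ingot,reel,urn,quill] B=[-] C=[plank,clip,bolt,joint]
Tick 5: prefer A, take ingot from A; A=[reel,urn,quill] B=[-] C=[plank,clip,bolt,joint,ingot]

Answer: 5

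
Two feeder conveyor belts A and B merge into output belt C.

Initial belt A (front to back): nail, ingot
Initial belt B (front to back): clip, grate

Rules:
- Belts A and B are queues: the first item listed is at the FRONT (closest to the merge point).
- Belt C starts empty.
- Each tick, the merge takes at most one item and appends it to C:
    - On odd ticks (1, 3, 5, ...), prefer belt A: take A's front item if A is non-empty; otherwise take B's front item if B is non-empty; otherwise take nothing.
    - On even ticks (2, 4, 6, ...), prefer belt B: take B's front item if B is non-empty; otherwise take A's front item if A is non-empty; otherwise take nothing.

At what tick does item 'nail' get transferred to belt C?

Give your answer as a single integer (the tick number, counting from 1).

Tick 1: prefer A, take nail from A; A=[ingot] B=[clip,grate] C=[nail]

Answer: 1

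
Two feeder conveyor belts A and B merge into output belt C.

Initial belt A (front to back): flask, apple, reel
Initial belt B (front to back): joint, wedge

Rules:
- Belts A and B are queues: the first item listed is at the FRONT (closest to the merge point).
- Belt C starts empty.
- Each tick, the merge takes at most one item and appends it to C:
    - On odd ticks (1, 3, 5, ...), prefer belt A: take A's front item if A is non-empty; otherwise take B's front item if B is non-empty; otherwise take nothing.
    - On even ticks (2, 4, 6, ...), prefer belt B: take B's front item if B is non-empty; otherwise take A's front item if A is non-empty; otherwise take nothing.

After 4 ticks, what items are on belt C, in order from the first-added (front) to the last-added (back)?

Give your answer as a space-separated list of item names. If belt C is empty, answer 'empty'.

Tick 1: prefer A, take flask from A; A=[apple,reel] B=[joint,wedge] C=[flask]
Tick 2: prefer B, take joint from B; A=[apple,reel] B=[wedge] C=[flask,joint]
Tick 3: prefer A, take apple from A; A=[reel] B=[wedge] C=[flask,joint,apple]
Tick 4: prefer B, take wedge from B; A=[reel] B=[-] C=[flask,joint,apple,wedge]

Answer: flask joint apple wedge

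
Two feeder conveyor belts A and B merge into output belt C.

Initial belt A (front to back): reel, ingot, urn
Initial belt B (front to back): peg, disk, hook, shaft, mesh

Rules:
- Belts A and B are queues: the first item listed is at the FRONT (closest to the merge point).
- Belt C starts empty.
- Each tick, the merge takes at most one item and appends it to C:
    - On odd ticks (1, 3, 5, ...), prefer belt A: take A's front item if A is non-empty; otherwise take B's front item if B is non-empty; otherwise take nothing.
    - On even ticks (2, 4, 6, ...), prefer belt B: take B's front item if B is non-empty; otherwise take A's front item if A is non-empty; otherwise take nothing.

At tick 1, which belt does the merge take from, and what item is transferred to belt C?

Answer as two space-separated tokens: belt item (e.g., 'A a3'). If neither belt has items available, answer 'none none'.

Answer: A reel

Derivation:
Tick 1: prefer A, take reel from A; A=[ingot,urn] B=[peg,disk,hook,shaft,mesh] C=[reel]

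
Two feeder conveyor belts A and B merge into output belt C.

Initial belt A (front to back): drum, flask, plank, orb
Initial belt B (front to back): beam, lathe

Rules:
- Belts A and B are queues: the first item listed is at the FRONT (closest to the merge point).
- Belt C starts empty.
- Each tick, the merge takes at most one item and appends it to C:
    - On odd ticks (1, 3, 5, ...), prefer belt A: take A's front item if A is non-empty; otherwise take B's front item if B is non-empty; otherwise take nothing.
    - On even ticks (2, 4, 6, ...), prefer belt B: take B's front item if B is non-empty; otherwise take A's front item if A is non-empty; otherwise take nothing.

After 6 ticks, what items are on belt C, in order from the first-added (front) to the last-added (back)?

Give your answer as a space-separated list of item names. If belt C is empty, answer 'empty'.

Answer: drum beam flask lathe plank orb

Derivation:
Tick 1: prefer A, take drum from A; A=[flask,plank,orb] B=[beam,lathe] C=[drum]
Tick 2: prefer B, take beam from B; A=[flask,plank,orb] B=[lathe] C=[drum,beam]
Tick 3: prefer A, take flask from A; A=[plank,orb] B=[lathe] C=[drum,beam,flask]
Tick 4: prefer B, take lathe from B; A=[plank,orb] B=[-] C=[drum,beam,flask,lathe]
Tick 5: prefer A, take plank from A; A=[orb] B=[-] C=[drum,beam,flask,lathe,plank]
Tick 6: prefer B, take orb from A; A=[-] B=[-] C=[drum,beam,flask,lathe,plank,orb]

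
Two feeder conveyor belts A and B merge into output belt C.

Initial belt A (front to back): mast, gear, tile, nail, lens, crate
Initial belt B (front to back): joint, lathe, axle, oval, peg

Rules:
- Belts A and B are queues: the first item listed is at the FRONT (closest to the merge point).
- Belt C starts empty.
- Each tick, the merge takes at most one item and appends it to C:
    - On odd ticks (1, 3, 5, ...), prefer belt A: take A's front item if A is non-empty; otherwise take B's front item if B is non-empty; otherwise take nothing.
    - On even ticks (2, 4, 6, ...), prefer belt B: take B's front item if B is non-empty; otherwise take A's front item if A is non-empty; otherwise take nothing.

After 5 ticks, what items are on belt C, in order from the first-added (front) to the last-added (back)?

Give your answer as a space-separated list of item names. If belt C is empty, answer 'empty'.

Tick 1: prefer A, take mast from A; A=[gear,tile,nail,lens,crate] B=[joint,lathe,axle,oval,peg] C=[mast]
Tick 2: prefer B, take joint from B; A=[gear,tile,nail,lens,crate] B=[lathe,axle,oval,peg] C=[mast,joint]
Tick 3: prefer A, take gear from A; A=[tile,nail,lens,crate] B=[lathe,axle,oval,peg] C=[mast,joint,gear]
Tick 4: prefer B, take lathe from B; A=[tile,nail,lens,crate] B=[axle,oval,peg] C=[mast,joint,gear,lathe]
Tick 5: prefer A, take tile from A; A=[nail,lens,crate] B=[axle,oval,peg] C=[mast,joint,gear,lathe,tile]

Answer: mast joint gear lathe tile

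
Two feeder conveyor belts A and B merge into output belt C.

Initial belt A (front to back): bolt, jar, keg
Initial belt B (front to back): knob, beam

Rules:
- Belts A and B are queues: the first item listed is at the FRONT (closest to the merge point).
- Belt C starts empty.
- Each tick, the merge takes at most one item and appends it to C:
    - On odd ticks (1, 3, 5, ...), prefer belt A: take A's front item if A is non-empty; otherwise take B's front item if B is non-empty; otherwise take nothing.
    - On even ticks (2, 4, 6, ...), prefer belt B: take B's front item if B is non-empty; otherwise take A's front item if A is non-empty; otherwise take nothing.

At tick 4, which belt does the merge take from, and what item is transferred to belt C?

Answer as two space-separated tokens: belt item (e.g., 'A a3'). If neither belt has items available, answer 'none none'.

Tick 1: prefer A, take bolt from A; A=[jar,keg] B=[knob,beam] C=[bolt]
Tick 2: prefer B, take knob from B; A=[jar,keg] B=[beam] C=[bolt,knob]
Tick 3: prefer A, take jar from A; A=[keg] B=[beam] C=[bolt,knob,jar]
Tick 4: prefer B, take beam from B; A=[keg] B=[-] C=[bolt,knob,jar,beam]

Answer: B beam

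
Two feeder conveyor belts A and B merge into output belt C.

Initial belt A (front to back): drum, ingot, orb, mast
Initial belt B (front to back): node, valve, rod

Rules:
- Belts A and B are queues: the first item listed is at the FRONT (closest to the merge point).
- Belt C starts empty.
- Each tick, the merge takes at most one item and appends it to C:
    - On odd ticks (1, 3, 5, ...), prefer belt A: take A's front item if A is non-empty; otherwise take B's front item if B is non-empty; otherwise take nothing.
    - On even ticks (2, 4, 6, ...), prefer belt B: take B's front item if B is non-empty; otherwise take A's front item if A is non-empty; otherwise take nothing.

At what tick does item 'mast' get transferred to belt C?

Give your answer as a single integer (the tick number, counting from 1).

Answer: 7

Derivation:
Tick 1: prefer A, take drum from A; A=[ingot,orb,mast] B=[node,valve,rod] C=[drum]
Tick 2: prefer B, take node from B; A=[ingot,orb,mast] B=[valve,rod] C=[drum,node]
Tick 3: prefer A, take ingot from A; A=[orb,mast] B=[valve,rod] C=[drum,node,ingot]
Tick 4: prefer B, take valve from B; A=[orb,mast] B=[rod] C=[drum,node,ingot,valve]
Tick 5: prefer A, take orb from A; A=[mast] B=[rod] C=[drum,node,ingot,valve,orb]
Tick 6: prefer B, take rod from B; A=[mast] B=[-] C=[drum,node,ingot,valve,orb,rod]
Tick 7: prefer A, take mast from A; A=[-] B=[-] C=[drum,node,ingot,valve,orb,rod,mast]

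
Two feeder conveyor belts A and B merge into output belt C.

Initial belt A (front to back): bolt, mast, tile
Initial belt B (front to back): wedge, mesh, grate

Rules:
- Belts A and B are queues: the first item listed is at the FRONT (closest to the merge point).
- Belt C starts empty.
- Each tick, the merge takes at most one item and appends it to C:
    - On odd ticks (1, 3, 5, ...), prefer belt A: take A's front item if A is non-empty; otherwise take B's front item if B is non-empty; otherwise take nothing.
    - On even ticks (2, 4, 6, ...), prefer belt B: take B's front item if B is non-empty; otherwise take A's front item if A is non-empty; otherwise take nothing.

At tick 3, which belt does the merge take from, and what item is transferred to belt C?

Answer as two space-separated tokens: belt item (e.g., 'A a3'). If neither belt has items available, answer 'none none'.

Tick 1: prefer A, take bolt from A; A=[mast,tile] B=[wedge,mesh,grate] C=[bolt]
Tick 2: prefer B, take wedge from B; A=[mast,tile] B=[mesh,grate] C=[bolt,wedge]
Tick 3: prefer A, take mast from A; A=[tile] B=[mesh,grate] C=[bolt,wedge,mast]

Answer: A mast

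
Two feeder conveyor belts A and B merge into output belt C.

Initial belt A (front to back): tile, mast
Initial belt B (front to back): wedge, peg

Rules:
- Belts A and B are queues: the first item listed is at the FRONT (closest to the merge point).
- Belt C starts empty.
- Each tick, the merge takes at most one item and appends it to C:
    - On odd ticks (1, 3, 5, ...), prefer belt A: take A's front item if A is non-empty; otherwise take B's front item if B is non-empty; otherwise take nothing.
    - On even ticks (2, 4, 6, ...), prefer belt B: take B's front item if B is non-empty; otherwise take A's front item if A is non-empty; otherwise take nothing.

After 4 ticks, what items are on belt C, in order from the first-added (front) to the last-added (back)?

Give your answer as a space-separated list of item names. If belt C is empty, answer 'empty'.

Tick 1: prefer A, take tile from A; A=[mast] B=[wedge,peg] C=[tile]
Tick 2: prefer B, take wedge from B; A=[mast] B=[peg] C=[tile,wedge]
Tick 3: prefer A, take mast from A; A=[-] B=[peg] C=[tile,wedge,mast]
Tick 4: prefer B, take peg from B; A=[-] B=[-] C=[tile,wedge,mast,peg]

Answer: tile wedge mast peg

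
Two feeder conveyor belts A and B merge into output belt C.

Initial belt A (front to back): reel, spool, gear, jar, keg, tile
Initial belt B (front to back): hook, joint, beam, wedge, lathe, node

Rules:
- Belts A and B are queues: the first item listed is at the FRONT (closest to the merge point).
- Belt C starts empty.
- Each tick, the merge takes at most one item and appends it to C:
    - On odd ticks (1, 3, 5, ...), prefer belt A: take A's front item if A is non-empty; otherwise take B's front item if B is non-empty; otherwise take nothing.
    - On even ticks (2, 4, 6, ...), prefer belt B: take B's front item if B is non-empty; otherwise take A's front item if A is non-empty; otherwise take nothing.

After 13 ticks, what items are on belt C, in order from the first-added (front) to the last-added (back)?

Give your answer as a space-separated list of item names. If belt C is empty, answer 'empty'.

Answer: reel hook spool joint gear beam jar wedge keg lathe tile node

Derivation:
Tick 1: prefer A, take reel from A; A=[spool,gear,jar,keg,tile] B=[hook,joint,beam,wedge,lathe,node] C=[reel]
Tick 2: prefer B, take hook from B; A=[spool,gear,jar,keg,tile] B=[joint,beam,wedge,lathe,node] C=[reel,hook]
Tick 3: prefer A, take spool from A; A=[gear,jar,keg,tile] B=[joint,beam,wedge,lathe,node] C=[reel,hook,spool]
Tick 4: prefer B, take joint from B; A=[gear,jar,keg,tile] B=[beam,wedge,lathe,node] C=[reel,hook,spool,joint]
Tick 5: prefer A, take gear from A; A=[jar,keg,tile] B=[beam,wedge,lathe,node] C=[reel,hook,spool,joint,gear]
Tick 6: prefer B, take beam from B; A=[jar,keg,tile] B=[wedge,lathe,node] C=[reel,hook,spool,joint,gear,beam]
Tick 7: prefer A, take jar from A; A=[keg,tile] B=[wedge,lathe,node] C=[reel,hook,spool,joint,gear,beam,jar]
Tick 8: prefer B, take wedge from B; A=[keg,tile] B=[lathe,node] C=[reel,hook,spool,joint,gear,beam,jar,wedge]
Tick 9: prefer A, take keg from A; A=[tile] B=[lathe,node] C=[reel,hook,spool,joint,gear,beam,jar,wedge,keg]
Tick 10: prefer B, take lathe from B; A=[tile] B=[node] C=[reel,hook,spool,joint,gear,beam,jar,wedge,keg,lathe]
Tick 11: prefer A, take tile from A; A=[-] B=[node] C=[reel,hook,spool,joint,gear,beam,jar,wedge,keg,lathe,tile]
Tick 12: prefer B, take node from B; A=[-] B=[-] C=[reel,hook,spool,joint,gear,beam,jar,wedge,keg,lathe,tile,node]
Tick 13: prefer A, both empty, nothing taken; A=[-] B=[-] C=[reel,hook,spool,joint,gear,beam,jar,wedge,keg,lathe,tile,node]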